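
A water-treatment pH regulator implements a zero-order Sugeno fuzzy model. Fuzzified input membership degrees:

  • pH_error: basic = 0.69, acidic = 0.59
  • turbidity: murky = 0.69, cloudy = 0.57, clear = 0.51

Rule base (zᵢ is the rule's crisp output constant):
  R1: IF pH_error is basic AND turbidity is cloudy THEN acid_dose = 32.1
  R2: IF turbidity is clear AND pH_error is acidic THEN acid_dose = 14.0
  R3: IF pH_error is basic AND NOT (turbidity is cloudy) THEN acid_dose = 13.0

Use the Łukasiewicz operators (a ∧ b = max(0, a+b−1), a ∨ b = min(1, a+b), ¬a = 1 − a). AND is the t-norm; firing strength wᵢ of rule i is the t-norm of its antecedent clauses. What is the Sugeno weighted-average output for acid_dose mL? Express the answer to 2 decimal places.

23.55

R1 (z=32.1): basic=0.69, cloudy=0.57; AND[max(0, a+b−1)] → w = 0.26
R2 (z=14.0): clear=0.51, acidic=0.59; AND[max(0, a+b−1)] → w = 0.10
R3 (z=13.0): basic=0.69, ¬cloudy=1−0.57=0.43; AND[max(0, a+b−1)] → w = 0.12
Weighted average = (0.26·32.1 + 0.10·14.0 + 0.12·13.0) / (0.26 + 0.10 + 0.12)
  = 11.3060 / 0.4800 = 23.55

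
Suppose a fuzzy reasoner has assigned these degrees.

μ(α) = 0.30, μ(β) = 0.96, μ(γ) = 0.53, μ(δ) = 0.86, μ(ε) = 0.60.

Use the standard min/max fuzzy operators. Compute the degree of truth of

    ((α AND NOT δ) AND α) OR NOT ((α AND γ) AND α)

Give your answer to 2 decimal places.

0.70

NOT δ = 1 − 0.86 = 0.14
α AND NOT δ = min(a, b) on (0.30, 0.14) = 0.14
(α AND NOT δ) AND α = min(a, b) on (0.14, 0.30) = 0.14
α AND γ = min(a, b) on (0.30, 0.53) = 0.30
(α AND γ) AND α = min(a, b) on (0.30, 0.30) = 0.30
NOT ((α AND γ) AND α) = 1 − 0.30 = 0.70
((α AND NOT δ) AND α) OR NOT ((α AND γ) AND α) = max(a, b) on (0.14, 0.70) = 0.70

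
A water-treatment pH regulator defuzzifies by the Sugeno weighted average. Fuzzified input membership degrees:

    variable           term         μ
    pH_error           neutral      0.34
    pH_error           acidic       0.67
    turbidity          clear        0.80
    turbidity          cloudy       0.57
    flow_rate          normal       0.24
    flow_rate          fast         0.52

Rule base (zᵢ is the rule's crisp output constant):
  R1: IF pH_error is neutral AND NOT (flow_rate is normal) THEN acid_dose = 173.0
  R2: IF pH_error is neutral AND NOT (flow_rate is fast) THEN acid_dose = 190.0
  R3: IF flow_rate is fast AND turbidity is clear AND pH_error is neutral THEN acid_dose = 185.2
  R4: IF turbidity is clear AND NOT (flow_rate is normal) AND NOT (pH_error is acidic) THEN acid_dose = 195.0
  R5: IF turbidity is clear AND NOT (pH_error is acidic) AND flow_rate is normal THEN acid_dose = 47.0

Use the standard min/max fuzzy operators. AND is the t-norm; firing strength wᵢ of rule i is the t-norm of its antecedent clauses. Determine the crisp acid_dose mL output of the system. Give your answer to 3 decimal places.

R1 (z=173.0): neutral=0.34, ¬normal=1−0.24=0.76; AND[min(a, b)] → w = 0.34
R2 (z=190.0): neutral=0.34, ¬fast=1−0.52=0.48; AND[min(a, b)] → w = 0.34
R3 (z=185.2): fast=0.52, clear=0.80, neutral=0.34; AND[min(a, b)] → w = 0.34
R4 (z=195.0): clear=0.80, ¬normal=1−0.24=0.76, ¬acidic=1−0.67=0.33; AND[min(a, b)] → w = 0.33
R5 (z=47.0): clear=0.80, ¬acidic=1−0.67=0.33, normal=0.24; AND[min(a, b)] → w = 0.24
Weighted average = (0.34·173.0 + 0.34·190.0 + 0.34·185.2 + 0.33·195.0 + 0.24·47.0) / (0.34 + 0.34 + 0.34 + 0.33 + 0.24)
  = 262.0180 / 1.5900 = 164.791

164.791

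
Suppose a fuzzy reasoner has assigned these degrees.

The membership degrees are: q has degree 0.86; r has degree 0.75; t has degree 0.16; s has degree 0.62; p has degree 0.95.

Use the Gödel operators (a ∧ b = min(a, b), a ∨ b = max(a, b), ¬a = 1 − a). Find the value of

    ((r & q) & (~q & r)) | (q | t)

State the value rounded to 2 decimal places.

r & q = min(a, b) on (0.75, 0.86) = 0.75
~q = 1 − 0.86 = 0.14
~q & r = min(a, b) on (0.14, 0.75) = 0.14
(r & q) & (~q & r) = min(a, b) on (0.75, 0.14) = 0.14
q | t = max(a, b) on (0.86, 0.16) = 0.86
((r & q) & (~q & r)) | (q | t) = max(a, b) on (0.14, 0.86) = 0.86

0.86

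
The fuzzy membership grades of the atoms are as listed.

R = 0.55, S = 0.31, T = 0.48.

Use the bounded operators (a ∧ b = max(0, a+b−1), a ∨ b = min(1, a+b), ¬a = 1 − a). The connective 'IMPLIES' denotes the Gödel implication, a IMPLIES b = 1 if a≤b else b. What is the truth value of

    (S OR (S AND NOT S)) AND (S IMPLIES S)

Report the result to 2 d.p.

NOT S = 1 − 0.31 = 0.69
S AND NOT S = max(0, a+b−1) on (0.31, 0.69) = 0.00
S OR (S AND NOT S) = min(1, a+b) on (0.31, 0.00) = 0.31
S IMPLIES S  [Gödel: 1 if a≤b else b] with a=0.31, b=0.31 → 1.00
(S OR (S AND NOT S)) AND (S IMPLIES S) = max(0, a+b−1) on (0.31, 1.00) = 0.31

0.31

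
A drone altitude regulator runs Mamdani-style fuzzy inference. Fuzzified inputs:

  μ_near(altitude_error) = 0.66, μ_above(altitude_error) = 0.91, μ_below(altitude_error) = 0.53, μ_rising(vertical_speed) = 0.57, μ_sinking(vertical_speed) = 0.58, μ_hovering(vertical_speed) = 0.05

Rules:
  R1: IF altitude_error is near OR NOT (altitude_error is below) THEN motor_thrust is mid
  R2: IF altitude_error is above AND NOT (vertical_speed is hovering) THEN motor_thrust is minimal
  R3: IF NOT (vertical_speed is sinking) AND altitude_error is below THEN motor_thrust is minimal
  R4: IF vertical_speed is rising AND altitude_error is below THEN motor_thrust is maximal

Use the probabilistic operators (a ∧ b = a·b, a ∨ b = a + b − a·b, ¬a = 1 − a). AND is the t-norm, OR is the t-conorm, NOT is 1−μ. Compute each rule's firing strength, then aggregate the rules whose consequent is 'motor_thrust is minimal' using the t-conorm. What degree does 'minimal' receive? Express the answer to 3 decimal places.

R1: near=0.66, ¬below=1−0.53=0.47; OR[a + b − a·b] → w = 0.8198
R2: above=0.91, ¬hovering=1−0.05=0.95; AND[a·b] → w = 0.8645
R3: ¬sinking=1−0.58=0.42, below=0.53; AND[a·b] → w = 0.2226
R4: rising=0.57, below=0.53; AND[a·b] → w = 0.3021
Rules with consequent 'minimal': {R2, R3} → strengths 0.8645, 0.2226
Aggregate via t-conorm [a + b − a·b]: 0.8947

0.895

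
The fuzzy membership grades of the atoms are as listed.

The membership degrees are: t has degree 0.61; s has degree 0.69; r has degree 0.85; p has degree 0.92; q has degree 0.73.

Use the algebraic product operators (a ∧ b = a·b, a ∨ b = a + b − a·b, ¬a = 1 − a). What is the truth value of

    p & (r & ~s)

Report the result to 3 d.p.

~s = 1 − 0.6900 = 0.3100
r & ~s = a·b on (0.8500, 0.3100) = 0.2635
p & (r & ~s) = a·b on (0.9200, 0.2635) = 0.2424

0.242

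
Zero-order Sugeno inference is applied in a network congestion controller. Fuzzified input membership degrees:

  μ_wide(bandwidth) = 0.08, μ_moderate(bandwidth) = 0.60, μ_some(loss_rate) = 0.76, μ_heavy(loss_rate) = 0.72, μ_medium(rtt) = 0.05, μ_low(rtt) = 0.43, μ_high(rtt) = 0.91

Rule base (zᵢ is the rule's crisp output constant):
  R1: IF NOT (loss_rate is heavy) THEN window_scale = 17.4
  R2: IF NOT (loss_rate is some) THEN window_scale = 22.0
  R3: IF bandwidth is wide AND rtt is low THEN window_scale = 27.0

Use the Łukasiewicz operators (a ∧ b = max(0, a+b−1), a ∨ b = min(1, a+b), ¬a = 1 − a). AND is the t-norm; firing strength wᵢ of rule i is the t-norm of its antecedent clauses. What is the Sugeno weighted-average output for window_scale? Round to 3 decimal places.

R1 (z=17.4): ¬heavy=1−0.72=0.28 → w = 0.28
R2 (z=22.0): ¬some=1−0.76=0.24 → w = 0.24
R3 (z=27.0): wide=0.08, low=0.43; AND[max(0, a+b−1)] → w = 0.00
Weighted average = (0.28·17.4 + 0.24·22.0 + 0.00·27.0) / (0.28 + 0.24 + 0.00)
  = 10.1520 / 0.5200 = 19.523

19.523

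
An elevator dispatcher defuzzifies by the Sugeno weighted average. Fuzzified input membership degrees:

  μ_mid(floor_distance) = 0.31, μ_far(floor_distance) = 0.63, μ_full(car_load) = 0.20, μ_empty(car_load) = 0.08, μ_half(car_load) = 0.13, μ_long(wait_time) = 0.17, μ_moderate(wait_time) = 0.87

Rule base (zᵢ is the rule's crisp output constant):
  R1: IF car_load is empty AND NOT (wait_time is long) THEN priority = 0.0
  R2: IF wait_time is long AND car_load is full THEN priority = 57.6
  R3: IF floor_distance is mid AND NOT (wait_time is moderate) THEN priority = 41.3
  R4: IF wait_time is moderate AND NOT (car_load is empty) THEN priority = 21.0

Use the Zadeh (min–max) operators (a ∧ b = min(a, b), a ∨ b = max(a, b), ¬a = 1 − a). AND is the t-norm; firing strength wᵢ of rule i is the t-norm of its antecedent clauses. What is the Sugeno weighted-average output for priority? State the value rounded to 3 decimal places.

R1 (z=0.0): empty=0.08, ¬long=1−0.17=0.83; AND[min(a, b)] → w = 0.08
R2 (z=57.6): long=0.17, full=0.20; AND[min(a, b)] → w = 0.17
R3 (z=41.3): mid=0.31, ¬moderate=1−0.87=0.13; AND[min(a, b)] → w = 0.13
R4 (z=21.0): moderate=0.87, ¬empty=1−0.08=0.92; AND[min(a, b)] → w = 0.87
Weighted average = (0.08·0.0 + 0.17·57.6 + 0.13·41.3 + 0.87·21.0) / (0.08 + 0.17 + 0.13 + 0.87)
  = 33.4310 / 1.2500 = 26.745

26.745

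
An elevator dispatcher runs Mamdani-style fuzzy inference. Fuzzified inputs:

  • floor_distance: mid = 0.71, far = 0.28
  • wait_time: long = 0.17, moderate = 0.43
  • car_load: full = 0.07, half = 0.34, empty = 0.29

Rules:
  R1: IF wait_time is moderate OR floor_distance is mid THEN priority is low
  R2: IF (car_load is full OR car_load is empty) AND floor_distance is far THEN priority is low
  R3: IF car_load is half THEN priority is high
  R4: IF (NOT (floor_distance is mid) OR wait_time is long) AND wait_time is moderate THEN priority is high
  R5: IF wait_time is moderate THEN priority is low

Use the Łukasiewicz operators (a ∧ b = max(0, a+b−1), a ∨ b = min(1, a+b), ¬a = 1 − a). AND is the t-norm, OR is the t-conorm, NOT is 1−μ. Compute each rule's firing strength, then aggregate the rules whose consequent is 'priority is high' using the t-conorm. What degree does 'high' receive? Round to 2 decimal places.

0.34

R1: moderate=0.43, mid=0.71; OR[min(1, a+b)] → w = 1.00
R2: (full=0.07 OR empty=0.29) = 0.36; AND[max(0, a+b−1)] with far=0.28 → w = 0.00
R3: half=0.34 → w = 0.34
R4: (¬mid=1−0.71=0.29 OR long=0.17) = 0.46; AND[max(0, a+b−1)] with moderate=0.43 → w = 0.00
R5: moderate=0.43 → w = 0.43
Rules with consequent 'high': {R3, R4} → strengths 0.34, 0.00
Aggregate via t-conorm [min(1, a+b)]: 0.34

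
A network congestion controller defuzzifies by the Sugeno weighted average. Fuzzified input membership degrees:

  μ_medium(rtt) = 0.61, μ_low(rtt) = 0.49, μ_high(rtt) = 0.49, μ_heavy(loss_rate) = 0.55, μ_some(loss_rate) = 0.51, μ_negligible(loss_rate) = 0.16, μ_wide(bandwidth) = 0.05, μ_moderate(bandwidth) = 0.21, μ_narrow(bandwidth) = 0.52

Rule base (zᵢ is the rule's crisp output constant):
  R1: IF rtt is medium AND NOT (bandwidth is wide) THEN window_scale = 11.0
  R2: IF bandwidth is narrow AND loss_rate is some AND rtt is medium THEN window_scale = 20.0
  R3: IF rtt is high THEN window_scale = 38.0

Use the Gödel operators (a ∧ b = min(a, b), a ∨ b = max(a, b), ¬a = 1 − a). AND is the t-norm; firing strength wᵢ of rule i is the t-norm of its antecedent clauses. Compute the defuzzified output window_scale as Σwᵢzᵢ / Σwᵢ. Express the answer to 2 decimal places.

22.07

R1 (z=11.0): medium=0.61, ¬wide=1−0.05=0.95; AND[min(a, b)] → w = 0.61
R2 (z=20.0): narrow=0.52, some=0.51, medium=0.61; AND[min(a, b)] → w = 0.51
R3 (z=38.0): high=0.49 → w = 0.49
Weighted average = (0.61·11.0 + 0.51·20.0 + 0.49·38.0) / (0.61 + 0.51 + 0.49)
  = 35.5300 / 1.6100 = 22.07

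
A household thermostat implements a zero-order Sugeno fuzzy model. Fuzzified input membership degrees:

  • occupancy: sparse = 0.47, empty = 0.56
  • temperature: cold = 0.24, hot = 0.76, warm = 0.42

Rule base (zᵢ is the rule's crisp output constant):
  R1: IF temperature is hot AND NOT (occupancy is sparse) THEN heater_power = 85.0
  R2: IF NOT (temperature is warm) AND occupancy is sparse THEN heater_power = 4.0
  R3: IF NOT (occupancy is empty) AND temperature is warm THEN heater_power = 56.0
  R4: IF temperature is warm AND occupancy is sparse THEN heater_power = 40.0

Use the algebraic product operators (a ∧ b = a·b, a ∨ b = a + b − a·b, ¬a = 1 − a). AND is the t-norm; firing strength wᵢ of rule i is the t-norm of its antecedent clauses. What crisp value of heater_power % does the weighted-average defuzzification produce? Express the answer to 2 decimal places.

R1 (z=85.0): hot=0.76, ¬sparse=1−0.47=0.53; AND[a·b] → w = 0.4028
R2 (z=4.0): ¬warm=1−0.42=0.58, sparse=0.47; AND[a·b] → w = 0.2726
R3 (z=56.0): ¬empty=1−0.56=0.44, warm=0.42; AND[a·b] → w = 0.1848
R4 (z=40.0): warm=0.42, sparse=0.47; AND[a·b] → w = 0.1974
Weighted average = (0.4028·85.0 + 0.2726·4.0 + 0.1848·56.0 + 0.1974·40.0) / (0.4028 + 0.2726 + 0.1848 + 0.1974)
  = 53.5732 / 1.0576 = 50.66

50.66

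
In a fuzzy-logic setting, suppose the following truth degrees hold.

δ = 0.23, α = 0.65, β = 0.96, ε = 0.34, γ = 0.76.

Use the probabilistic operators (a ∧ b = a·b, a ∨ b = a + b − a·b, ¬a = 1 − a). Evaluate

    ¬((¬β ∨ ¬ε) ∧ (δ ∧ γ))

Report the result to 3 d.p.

¬β = 1 − 0.9600 = 0.0400
¬ε = 1 − 0.3400 = 0.6600
¬β ∨ ¬ε = a + b − a·b on (0.0400, 0.6600) = 0.6736
δ ∧ γ = a·b on (0.2300, 0.7600) = 0.1748
(¬β ∨ ¬ε) ∧ (δ ∧ γ) = a·b on (0.6736, 0.1748) = 0.1177
¬((¬β ∨ ¬ε) ∧ (δ ∧ γ)) = 1 − 0.1177 = 0.8823

0.882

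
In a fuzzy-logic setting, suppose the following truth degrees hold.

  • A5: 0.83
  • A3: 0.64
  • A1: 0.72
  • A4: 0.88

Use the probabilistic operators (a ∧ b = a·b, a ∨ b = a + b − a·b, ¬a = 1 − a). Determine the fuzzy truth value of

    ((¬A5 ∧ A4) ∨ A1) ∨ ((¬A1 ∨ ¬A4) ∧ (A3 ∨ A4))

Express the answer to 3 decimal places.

¬A5 = 1 − 0.8300 = 0.1700
¬A5 ∧ A4 = a·b on (0.1700, 0.8800) = 0.1496
(¬A5 ∧ A4) ∨ A1 = a + b − a·b on (0.1496, 0.7200) = 0.7619
¬A1 = 1 − 0.7200 = 0.2800
¬A4 = 1 − 0.8800 = 0.1200
¬A1 ∨ ¬A4 = a + b − a·b on (0.2800, 0.1200) = 0.3664
A3 ∨ A4 = a + b − a·b on (0.6400, 0.8800) = 0.9568
(¬A1 ∨ ¬A4) ∧ (A3 ∨ A4) = a·b on (0.3664, 0.9568) = 0.3506
((¬A5 ∧ A4) ∨ A1) ∨ ((¬A1 ∨ ¬A4) ∧ (A3 ∨ A4)) = a + b − a·b on (0.7619, 0.3506) = 0.8454

0.845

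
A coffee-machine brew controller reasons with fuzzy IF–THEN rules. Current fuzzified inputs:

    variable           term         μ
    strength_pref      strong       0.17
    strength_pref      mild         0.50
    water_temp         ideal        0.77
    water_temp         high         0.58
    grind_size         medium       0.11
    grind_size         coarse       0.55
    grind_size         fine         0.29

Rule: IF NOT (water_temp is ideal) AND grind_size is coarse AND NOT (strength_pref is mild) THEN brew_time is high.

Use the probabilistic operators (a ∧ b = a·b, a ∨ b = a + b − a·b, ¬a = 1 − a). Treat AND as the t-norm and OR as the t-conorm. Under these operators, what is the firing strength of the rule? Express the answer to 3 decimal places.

0.063

firing strength: ¬ideal=1−0.77=0.23, coarse=0.55, ¬mild=1−0.50=0.50; AND[a·b] → w = 0.0633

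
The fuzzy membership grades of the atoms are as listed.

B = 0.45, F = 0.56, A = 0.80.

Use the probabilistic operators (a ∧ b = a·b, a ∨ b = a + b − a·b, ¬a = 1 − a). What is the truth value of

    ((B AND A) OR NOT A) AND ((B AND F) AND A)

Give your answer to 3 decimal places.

0.098

B AND A = a·b on (0.4500, 0.8000) = 0.3600
NOT A = 1 − 0.8000 = 0.2000
(B AND A) OR NOT A = a + b − a·b on (0.3600, 0.2000) = 0.4880
B AND F = a·b on (0.4500, 0.5600) = 0.2520
(B AND F) AND A = a·b on (0.2520, 0.8000) = 0.2016
((B AND A) OR NOT A) AND ((B AND F) AND A) = a·b on (0.4880, 0.2016) = 0.0984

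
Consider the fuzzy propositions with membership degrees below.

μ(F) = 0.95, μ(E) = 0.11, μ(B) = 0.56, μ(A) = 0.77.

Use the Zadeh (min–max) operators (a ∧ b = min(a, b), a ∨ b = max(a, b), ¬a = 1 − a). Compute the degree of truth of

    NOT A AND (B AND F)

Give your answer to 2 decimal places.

0.23

NOT A = 1 − 0.77 = 0.23
B AND F = min(a, b) on (0.56, 0.95) = 0.56
NOT A AND (B AND F) = min(a, b) on (0.23, 0.56) = 0.23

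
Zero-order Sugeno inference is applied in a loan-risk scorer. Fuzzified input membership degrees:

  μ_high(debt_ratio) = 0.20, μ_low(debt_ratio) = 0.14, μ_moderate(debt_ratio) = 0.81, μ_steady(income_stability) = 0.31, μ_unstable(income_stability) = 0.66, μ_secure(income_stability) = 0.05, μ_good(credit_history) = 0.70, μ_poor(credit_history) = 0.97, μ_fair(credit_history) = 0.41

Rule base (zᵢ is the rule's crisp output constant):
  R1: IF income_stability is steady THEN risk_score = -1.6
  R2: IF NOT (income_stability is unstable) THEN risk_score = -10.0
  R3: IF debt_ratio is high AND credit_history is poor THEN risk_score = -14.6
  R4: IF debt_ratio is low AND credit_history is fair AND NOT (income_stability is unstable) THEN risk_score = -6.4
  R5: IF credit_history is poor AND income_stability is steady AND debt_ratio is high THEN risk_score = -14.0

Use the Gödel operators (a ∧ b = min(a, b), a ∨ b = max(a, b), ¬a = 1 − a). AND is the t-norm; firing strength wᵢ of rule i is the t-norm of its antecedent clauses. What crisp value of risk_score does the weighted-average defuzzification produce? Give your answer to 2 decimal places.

R1 (z=-1.6): steady=0.31 → w = 0.31
R2 (z=-10.0): ¬unstable=1−0.66=0.34 → w = 0.34
R3 (z=-14.6): high=0.20, poor=0.97; AND[min(a, b)] → w = 0.20
R4 (z=-6.4): low=0.14, fair=0.41, ¬unstable=1−0.66=0.34; AND[min(a, b)] → w = 0.14
R5 (z=-14.0): poor=0.97, steady=0.31, high=0.20; AND[min(a, b)] → w = 0.20
Weighted average = (0.31·-1.6 + 0.34·-10.0 + 0.20·-14.6 + 0.14·-6.4 + 0.20·-14.0) / (0.31 + 0.34 + 0.20 + 0.14 + 0.20)
  = -10.5120 / 1.1900 = -8.83

-8.83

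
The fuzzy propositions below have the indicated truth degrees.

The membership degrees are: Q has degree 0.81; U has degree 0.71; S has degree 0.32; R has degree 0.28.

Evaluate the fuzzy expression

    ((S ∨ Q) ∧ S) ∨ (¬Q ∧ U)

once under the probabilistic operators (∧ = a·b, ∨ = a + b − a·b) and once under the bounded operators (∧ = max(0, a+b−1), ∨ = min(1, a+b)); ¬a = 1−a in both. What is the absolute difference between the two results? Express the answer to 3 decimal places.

0.056

Under probabilistic:
  S ∨ Q = a + b − a·b on (0.3200, 0.8100) = 0.8708
  (S ∨ Q) ∧ S = a·b on (0.8708, 0.3200) = 0.2787
  ¬Q = 1 − 0.8100 = 0.1900
  ¬Q ∧ U = a·b on (0.1900, 0.7100) = 0.1349
  ((S ∨ Q) ∧ S) ∨ (¬Q ∧ U) = a + b − a·b on (0.2787, 0.1349) = 0.3760
  → value = 0.3760
Under bounded:
  S ∨ Q = min(1, a+b) on (0.32, 0.81) = 1.00
  (S ∨ Q) ∧ S = max(0, a+b−1) on (1.00, 0.32) = 0.32
  ¬Q = 1 − 0.81 = 0.19
  ¬Q ∧ U = max(0, a+b−1) on (0.19, 0.71) = 0.00
  ((S ∨ Q) ∧ S) ∨ (¬Q ∧ U) = min(1, a+b) on (0.32, 0.00) = 0.32
  → value = 0.3200
|0.3760 − 0.3200| = 0.056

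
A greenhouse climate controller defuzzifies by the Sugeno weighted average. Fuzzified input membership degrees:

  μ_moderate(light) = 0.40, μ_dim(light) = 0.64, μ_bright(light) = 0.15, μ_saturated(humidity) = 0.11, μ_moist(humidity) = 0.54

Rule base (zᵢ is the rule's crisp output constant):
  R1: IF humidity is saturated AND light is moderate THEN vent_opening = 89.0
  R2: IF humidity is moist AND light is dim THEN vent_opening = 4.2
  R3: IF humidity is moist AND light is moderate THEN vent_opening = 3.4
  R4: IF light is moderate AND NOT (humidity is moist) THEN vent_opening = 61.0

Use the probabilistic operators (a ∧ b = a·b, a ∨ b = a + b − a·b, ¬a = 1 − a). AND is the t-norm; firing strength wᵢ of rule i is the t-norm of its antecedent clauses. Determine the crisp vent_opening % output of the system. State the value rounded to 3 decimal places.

R1 (z=89.0): saturated=0.11, moderate=0.40; AND[a·b] → w = 0.0440
R2 (z=4.2): moist=0.54, dim=0.64; AND[a·b] → w = 0.3456
R3 (z=3.4): moist=0.54, moderate=0.40; AND[a·b] → w = 0.2160
R4 (z=61.0): moderate=0.40, ¬moist=1−0.54=0.46; AND[a·b] → w = 0.1840
Weighted average = (0.0440·89.0 + 0.3456·4.2 + 0.2160·3.4 + 0.1840·61.0) / (0.0440 + 0.3456 + 0.2160 + 0.1840)
  = 17.3259 / 0.7896 = 21.943

21.943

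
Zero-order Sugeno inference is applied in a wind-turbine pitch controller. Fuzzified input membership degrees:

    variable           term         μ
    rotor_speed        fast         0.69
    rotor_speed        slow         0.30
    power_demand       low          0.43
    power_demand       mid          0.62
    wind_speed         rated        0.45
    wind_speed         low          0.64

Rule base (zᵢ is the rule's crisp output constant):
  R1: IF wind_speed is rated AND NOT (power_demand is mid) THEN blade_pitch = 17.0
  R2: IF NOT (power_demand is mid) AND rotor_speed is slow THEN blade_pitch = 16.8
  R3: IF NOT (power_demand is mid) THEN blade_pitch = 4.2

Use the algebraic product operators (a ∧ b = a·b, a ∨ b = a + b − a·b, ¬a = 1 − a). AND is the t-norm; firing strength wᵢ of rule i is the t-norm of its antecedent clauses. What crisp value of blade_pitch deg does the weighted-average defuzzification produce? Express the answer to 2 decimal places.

R1 (z=17.0): rated=0.45, ¬mid=1−0.62=0.38; AND[a·b] → w = 0.1710
R2 (z=16.8): ¬mid=1−0.62=0.38, slow=0.30; AND[a·b] → w = 0.1140
R3 (z=4.2): ¬mid=1−0.62=0.38 → w = 0.3800
Weighted average = (0.1710·17.0 + 0.1140·16.8 + 0.3800·4.2) / (0.1710 + 0.1140 + 0.3800)
  = 6.4182 / 0.6650 = 9.65

9.65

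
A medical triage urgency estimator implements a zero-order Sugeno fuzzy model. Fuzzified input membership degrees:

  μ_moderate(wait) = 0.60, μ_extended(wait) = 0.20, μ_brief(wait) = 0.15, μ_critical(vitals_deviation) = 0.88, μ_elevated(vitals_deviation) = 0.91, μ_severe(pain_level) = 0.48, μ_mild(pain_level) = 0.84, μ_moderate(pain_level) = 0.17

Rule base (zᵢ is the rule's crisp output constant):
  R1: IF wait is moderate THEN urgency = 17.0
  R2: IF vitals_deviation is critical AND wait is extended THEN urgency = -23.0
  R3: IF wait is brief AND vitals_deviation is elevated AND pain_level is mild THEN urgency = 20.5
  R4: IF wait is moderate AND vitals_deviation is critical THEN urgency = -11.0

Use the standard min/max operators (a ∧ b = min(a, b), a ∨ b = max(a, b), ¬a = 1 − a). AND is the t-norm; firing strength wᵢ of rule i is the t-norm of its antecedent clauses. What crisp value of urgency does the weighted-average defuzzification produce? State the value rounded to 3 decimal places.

1.339

R1 (z=17.0): moderate=0.60 → w = 0.60
R2 (z=-23.0): critical=0.88, extended=0.20; AND[min(a, b)] → w = 0.20
R3 (z=20.5): brief=0.15, elevated=0.91, mild=0.84; AND[min(a, b)] → w = 0.15
R4 (z=-11.0): moderate=0.60, critical=0.88; AND[min(a, b)] → w = 0.60
Weighted average = (0.60·17.0 + 0.20·-23.0 + 0.15·20.5 + 0.60·-11.0) / (0.60 + 0.20 + 0.15 + 0.60)
  = 2.0750 / 1.5500 = 1.339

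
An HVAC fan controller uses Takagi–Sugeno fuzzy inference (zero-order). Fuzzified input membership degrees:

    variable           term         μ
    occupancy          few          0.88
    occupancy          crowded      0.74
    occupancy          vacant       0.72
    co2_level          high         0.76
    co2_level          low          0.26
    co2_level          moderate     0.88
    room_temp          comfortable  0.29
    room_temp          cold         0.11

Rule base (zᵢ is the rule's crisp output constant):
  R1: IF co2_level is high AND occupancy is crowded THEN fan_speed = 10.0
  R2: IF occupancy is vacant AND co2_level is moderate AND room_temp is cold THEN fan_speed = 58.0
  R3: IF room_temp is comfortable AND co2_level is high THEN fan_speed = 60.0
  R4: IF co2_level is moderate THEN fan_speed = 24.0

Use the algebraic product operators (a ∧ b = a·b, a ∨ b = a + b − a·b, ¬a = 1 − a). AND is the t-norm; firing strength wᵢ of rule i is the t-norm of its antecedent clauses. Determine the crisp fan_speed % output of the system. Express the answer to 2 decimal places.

R1 (z=10.0): high=0.76, crowded=0.74; AND[a·b] → w = 0.5624
R2 (z=58.0): vacant=0.72, moderate=0.88, cold=0.11; AND[a·b] → w = 0.0697
R3 (z=60.0): comfortable=0.29, high=0.76; AND[a·b] → w = 0.2204
R4 (z=24.0): moderate=0.88 → w = 0.8800
Weighted average = (0.5624·10.0 + 0.0697·58.0 + 0.2204·60.0 + 0.8800·24.0) / (0.5624 + 0.0697 + 0.2204 + 0.8800)
  = 44.0104 / 1.7325 = 25.40

25.40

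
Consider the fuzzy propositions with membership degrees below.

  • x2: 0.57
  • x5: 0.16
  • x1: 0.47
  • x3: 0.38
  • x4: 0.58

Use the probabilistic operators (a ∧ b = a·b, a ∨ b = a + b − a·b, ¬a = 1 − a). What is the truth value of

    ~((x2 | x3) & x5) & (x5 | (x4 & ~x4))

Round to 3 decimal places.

x2 | x3 = a + b − a·b on (0.5700, 0.3800) = 0.7334
(x2 | x3) & x5 = a·b on (0.7334, 0.1600) = 0.1173
~((x2 | x3) & x5) = 1 − 0.1173 = 0.8827
~x4 = 1 − 0.5800 = 0.4200
x4 & ~x4 = a·b on (0.5800, 0.4200) = 0.2436
x5 | (x4 & ~x4) = a + b − a·b on (0.1600, 0.2436) = 0.3646
~((x2 | x3) & x5) & (x5 | (x4 & ~x4)) = a·b on (0.8827, 0.3646) = 0.3218

0.322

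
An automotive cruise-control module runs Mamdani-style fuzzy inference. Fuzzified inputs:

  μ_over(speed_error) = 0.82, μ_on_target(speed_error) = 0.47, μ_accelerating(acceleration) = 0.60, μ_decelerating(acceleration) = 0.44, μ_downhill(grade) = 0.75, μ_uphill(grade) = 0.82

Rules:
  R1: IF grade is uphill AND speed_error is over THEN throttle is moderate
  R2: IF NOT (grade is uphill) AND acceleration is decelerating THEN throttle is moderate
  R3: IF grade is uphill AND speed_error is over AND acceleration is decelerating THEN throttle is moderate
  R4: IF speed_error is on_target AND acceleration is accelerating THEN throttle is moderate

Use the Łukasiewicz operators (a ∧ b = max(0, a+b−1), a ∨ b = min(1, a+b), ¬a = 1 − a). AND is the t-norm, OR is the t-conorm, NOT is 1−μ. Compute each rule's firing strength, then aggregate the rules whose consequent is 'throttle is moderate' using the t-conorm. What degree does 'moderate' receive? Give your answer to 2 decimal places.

R1: uphill=0.82, over=0.82; AND[max(0, a+b−1)] → w = 0.64
R2: ¬uphill=1−0.82=0.18, decelerating=0.44; AND[max(0, a+b−1)] → w = 0.00
R3: uphill=0.82, over=0.82, decelerating=0.44; AND[max(0, a+b−1)] → w = 0.08
R4: on_target=0.47, accelerating=0.60; AND[max(0, a+b−1)] → w = 0.07
Rules with consequent 'moderate': {R1, R2, R3, R4} → strengths 0.64, 0.00, 0.08, 0.07
Aggregate via t-conorm [min(1, a+b)]: 0.79

0.79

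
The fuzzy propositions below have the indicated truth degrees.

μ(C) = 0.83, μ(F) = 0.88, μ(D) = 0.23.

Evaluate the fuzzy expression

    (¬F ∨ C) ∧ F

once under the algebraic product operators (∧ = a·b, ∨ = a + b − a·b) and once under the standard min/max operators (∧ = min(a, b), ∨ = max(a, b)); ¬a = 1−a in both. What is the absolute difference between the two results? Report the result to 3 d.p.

0.082

Under algebraic product:
  ¬F = 1 − 0.8800 = 0.1200
  ¬F ∨ C = a + b − a·b on (0.1200, 0.8300) = 0.8504
  (¬F ∨ C) ∧ F = a·b on (0.8504, 0.8800) = 0.7484
  → value = 0.7484
Under standard min/max:
  ¬F = 1 − 0.88 = 0.12
  ¬F ∨ C = max(a, b) on (0.12, 0.83) = 0.83
  (¬F ∨ C) ∧ F = min(a, b) on (0.83, 0.88) = 0.83
  → value = 0.8300
|0.7484 − 0.8300| = 0.082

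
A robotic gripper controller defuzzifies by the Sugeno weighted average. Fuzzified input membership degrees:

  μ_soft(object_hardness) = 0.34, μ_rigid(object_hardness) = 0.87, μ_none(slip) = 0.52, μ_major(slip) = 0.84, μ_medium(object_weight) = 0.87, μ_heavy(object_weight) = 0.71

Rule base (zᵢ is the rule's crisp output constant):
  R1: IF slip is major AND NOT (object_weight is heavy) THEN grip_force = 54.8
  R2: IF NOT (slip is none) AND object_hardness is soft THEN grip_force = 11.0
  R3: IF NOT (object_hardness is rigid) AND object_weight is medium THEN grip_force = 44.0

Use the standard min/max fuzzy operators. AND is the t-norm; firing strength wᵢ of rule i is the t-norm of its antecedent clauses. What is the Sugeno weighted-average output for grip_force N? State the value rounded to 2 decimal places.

R1 (z=54.8): major=0.84, ¬heavy=1−0.71=0.29; AND[min(a, b)] → w = 0.29
R2 (z=11.0): ¬none=1−0.52=0.48, soft=0.34; AND[min(a, b)] → w = 0.34
R3 (z=44.0): ¬rigid=1−0.87=0.13, medium=0.87; AND[min(a, b)] → w = 0.13
Weighted average = (0.29·54.8 + 0.34·11.0 + 0.13·44.0) / (0.29 + 0.34 + 0.13)
  = 25.3520 / 0.7600 = 33.36

33.36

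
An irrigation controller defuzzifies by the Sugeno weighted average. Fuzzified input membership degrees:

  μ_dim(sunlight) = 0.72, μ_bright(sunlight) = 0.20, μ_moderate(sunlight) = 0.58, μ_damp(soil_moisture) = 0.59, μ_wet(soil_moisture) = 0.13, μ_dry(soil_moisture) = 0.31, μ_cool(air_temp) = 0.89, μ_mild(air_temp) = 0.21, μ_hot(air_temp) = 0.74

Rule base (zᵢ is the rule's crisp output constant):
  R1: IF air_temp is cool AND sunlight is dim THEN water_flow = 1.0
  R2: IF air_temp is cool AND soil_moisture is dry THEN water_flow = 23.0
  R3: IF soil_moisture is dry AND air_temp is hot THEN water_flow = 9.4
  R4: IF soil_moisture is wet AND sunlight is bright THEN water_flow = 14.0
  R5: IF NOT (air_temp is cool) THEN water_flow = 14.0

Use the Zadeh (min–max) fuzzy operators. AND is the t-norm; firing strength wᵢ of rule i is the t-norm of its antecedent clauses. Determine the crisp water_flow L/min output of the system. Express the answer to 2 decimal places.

R1 (z=1.0): cool=0.89, dim=0.72; AND[min(a, b)] → w = 0.72
R2 (z=23.0): cool=0.89, dry=0.31; AND[min(a, b)] → w = 0.31
R3 (z=9.4): dry=0.31, hot=0.74; AND[min(a, b)] → w = 0.31
R4 (z=14.0): wet=0.13, bright=0.20; AND[min(a, b)] → w = 0.13
R5 (z=14.0): ¬cool=1−0.89=0.11 → w = 0.11
Weighted average = (0.72·1.0 + 0.31·23.0 + 0.31·9.4 + 0.13·14.0 + 0.11·14.0) / (0.72 + 0.31 + 0.31 + 0.13 + 0.11)
  = 14.1240 / 1.5800 = 8.94

8.94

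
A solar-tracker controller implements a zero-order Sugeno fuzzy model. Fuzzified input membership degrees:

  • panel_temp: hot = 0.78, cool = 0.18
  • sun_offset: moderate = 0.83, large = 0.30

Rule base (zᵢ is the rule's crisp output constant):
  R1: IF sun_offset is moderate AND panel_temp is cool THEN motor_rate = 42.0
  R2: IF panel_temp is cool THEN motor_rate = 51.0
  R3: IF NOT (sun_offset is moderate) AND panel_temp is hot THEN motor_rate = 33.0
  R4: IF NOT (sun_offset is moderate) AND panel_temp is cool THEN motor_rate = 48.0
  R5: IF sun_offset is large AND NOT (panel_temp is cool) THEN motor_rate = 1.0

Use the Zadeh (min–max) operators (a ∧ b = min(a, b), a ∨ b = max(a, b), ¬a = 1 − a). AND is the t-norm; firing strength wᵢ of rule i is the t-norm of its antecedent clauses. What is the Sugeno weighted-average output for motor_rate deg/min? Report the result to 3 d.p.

30.810

R1 (z=42.0): moderate=0.83, cool=0.18; AND[min(a, b)] → w = 0.18
R2 (z=51.0): cool=0.18 → w = 0.18
R3 (z=33.0): ¬moderate=1−0.83=0.17, hot=0.78; AND[min(a, b)] → w = 0.17
R4 (z=48.0): ¬moderate=1−0.83=0.17, cool=0.18; AND[min(a, b)] → w = 0.17
R5 (z=1.0): large=0.30, ¬cool=1−0.18=0.82; AND[min(a, b)] → w = 0.30
Weighted average = (0.18·42.0 + 0.18·51.0 + 0.17·33.0 + 0.17·48.0 + 0.30·1.0) / (0.18 + 0.18 + 0.17 + 0.17 + 0.30)
  = 30.8100 / 1.0000 = 30.810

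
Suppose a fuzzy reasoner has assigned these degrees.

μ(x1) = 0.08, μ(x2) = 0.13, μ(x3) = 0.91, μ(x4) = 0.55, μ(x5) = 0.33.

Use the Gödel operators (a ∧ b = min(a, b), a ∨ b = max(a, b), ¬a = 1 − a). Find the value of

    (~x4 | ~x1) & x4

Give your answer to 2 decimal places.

0.55

~x4 = 1 − 0.55 = 0.45
~x1 = 1 − 0.08 = 0.92
~x4 | ~x1 = max(a, b) on (0.45, 0.92) = 0.92
(~x4 | ~x1) & x4 = min(a, b) on (0.92, 0.55) = 0.55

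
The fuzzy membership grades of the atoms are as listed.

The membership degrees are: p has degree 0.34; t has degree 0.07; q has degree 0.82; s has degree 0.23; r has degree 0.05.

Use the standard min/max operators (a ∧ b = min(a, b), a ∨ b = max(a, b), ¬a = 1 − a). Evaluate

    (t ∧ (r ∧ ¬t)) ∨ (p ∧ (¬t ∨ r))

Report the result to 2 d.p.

¬t = 1 − 0.07 = 0.93
r ∧ ¬t = min(a, b) on (0.05, 0.93) = 0.05
t ∧ (r ∧ ¬t) = min(a, b) on (0.07, 0.05) = 0.05
¬t = 1 − 0.07 = 0.93
¬t ∨ r = max(a, b) on (0.93, 0.05) = 0.93
p ∧ (¬t ∨ r) = min(a, b) on (0.34, 0.93) = 0.34
(t ∧ (r ∧ ¬t)) ∨ (p ∧ (¬t ∨ r)) = max(a, b) on (0.05, 0.34) = 0.34

0.34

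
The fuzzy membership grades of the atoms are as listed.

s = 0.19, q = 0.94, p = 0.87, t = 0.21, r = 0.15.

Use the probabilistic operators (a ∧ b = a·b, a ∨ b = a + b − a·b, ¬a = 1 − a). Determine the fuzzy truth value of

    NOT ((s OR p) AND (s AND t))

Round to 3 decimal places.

s OR p = a + b − a·b on (0.1900, 0.8700) = 0.8947
s AND t = a·b on (0.1900, 0.2100) = 0.0399
(s OR p) AND (s AND t) = a·b on (0.8947, 0.0399) = 0.0357
NOT ((s OR p) AND (s AND t)) = 1 − 0.0357 = 0.9643

0.964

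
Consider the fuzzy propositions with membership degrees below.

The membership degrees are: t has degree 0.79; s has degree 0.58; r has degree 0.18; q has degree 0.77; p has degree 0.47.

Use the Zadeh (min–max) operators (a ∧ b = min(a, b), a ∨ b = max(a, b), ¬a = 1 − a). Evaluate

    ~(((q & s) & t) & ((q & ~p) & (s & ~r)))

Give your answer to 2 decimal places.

q & s = min(a, b) on (0.77, 0.58) = 0.58
(q & s) & t = min(a, b) on (0.58, 0.79) = 0.58
~p = 1 − 0.47 = 0.53
q & ~p = min(a, b) on (0.77, 0.53) = 0.53
~r = 1 − 0.18 = 0.82
s & ~r = min(a, b) on (0.58, 0.82) = 0.58
(q & ~p) & (s & ~r) = min(a, b) on (0.53, 0.58) = 0.53
((q & s) & t) & ((q & ~p) & (s & ~r)) = min(a, b) on (0.58, 0.53) = 0.53
~(((q & s) & t) & ((q & ~p) & (s & ~r))) = 1 − 0.53 = 0.47

0.47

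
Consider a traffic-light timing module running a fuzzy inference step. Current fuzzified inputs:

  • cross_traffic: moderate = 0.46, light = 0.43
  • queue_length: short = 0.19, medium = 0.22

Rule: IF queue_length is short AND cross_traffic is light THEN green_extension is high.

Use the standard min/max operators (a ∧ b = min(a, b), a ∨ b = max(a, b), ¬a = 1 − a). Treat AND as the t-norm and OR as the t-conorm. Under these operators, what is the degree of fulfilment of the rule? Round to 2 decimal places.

0.19

firing strength: short=0.19, light=0.43; AND[min(a, b)] → w = 0.19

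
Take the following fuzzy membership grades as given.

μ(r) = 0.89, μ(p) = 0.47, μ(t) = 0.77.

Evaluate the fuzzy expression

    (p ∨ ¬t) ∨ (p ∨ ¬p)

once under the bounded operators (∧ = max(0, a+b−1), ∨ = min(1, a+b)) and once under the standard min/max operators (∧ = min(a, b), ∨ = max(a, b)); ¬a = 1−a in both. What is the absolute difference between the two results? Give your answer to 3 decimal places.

0.470

Under bounded:
  ¬t = 1 − 0.77 = 0.23
  p ∨ ¬t = min(1, a+b) on (0.47, 0.23) = 0.70
  ¬p = 1 − 0.47 = 0.53
  p ∨ ¬p = min(1, a+b) on (0.47, 0.53) = 1.00
  (p ∨ ¬t) ∨ (p ∨ ¬p) = min(1, a+b) on (0.70, 1.00) = 1.00
  → value = 1.0000
Under standard min/max:
  ¬t = 1 − 0.77 = 0.23
  p ∨ ¬t = max(a, b) on (0.47, 0.23) = 0.47
  ¬p = 1 − 0.47 = 0.53
  p ∨ ¬p = max(a, b) on (0.47, 0.53) = 0.53
  (p ∨ ¬t) ∨ (p ∨ ¬p) = max(a, b) on (0.47, 0.53) = 0.53
  → value = 0.5300
|1.0000 − 0.5300| = 0.470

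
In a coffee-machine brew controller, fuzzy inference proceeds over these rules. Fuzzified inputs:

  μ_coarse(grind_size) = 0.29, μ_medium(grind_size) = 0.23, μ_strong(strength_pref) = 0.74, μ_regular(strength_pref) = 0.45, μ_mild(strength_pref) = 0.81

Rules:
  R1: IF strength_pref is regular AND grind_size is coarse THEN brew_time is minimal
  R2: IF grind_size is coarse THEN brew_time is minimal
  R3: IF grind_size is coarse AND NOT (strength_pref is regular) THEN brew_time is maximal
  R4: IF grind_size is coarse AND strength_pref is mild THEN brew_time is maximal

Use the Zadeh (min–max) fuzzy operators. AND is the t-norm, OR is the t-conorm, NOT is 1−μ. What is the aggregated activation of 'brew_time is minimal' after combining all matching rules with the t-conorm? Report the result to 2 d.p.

0.29

R1: regular=0.45, coarse=0.29; AND[min(a, b)] → w = 0.29
R2: coarse=0.29 → w = 0.29
R3: coarse=0.29, ¬regular=1−0.45=0.55; AND[min(a, b)] → w = 0.29
R4: coarse=0.29, mild=0.81; AND[min(a, b)] → w = 0.29
Rules with consequent 'minimal': {R1, R2} → strengths 0.29, 0.29
Aggregate via t-conorm [max(a, b)]: 0.29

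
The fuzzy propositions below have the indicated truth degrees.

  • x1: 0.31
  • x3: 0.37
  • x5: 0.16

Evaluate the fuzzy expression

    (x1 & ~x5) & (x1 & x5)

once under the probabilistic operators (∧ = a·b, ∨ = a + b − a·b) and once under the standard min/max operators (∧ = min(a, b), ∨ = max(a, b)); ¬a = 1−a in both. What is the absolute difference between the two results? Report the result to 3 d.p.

0.147

Under probabilistic:
  ~x5 = 1 − 0.1600 = 0.8400
  x1 & ~x5 = a·b on (0.3100, 0.8400) = 0.2604
  x1 & x5 = a·b on (0.3100, 0.1600) = 0.0496
  (x1 & ~x5) & (x1 & x5) = a·b on (0.2604, 0.0496) = 0.0129
  → value = 0.0129
Under standard min/max:
  ~x5 = 1 − 0.16 = 0.84
  x1 & ~x5 = min(a, b) on (0.31, 0.84) = 0.31
  x1 & x5 = min(a, b) on (0.31, 0.16) = 0.16
  (x1 & ~x5) & (x1 & x5) = min(a, b) on (0.31, 0.16) = 0.16
  → value = 0.1600
|0.0129 − 0.1600| = 0.147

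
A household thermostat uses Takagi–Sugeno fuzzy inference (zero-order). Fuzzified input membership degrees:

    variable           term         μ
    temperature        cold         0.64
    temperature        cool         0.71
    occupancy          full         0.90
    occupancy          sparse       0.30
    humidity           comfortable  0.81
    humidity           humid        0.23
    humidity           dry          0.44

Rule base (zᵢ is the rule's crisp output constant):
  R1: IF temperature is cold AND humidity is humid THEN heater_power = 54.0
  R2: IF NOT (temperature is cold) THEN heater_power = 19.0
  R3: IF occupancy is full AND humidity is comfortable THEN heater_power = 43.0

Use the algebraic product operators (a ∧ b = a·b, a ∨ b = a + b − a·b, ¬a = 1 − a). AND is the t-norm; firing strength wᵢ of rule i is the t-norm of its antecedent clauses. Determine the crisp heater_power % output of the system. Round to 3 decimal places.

37.321

R1 (z=54.0): cold=0.64, humid=0.23; AND[a·b] → w = 0.1472
R2 (z=19.0): ¬cold=1−0.64=0.36 → w = 0.3600
R3 (z=43.0): full=0.90, comfortable=0.81; AND[a·b] → w = 0.7290
Weighted average = (0.1472·54.0 + 0.3600·19.0 + 0.7290·43.0) / (0.1472 + 0.3600 + 0.7290)
  = 46.1358 / 1.2362 = 37.321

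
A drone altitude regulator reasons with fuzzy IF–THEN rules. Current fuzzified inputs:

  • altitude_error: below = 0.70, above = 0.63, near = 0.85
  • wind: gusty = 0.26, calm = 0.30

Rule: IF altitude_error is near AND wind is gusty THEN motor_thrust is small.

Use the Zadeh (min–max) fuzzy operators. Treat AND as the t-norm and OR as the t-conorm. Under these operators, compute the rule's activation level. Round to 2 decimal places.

firing strength: near=0.85, gusty=0.26; AND[min(a, b)] → w = 0.26

0.26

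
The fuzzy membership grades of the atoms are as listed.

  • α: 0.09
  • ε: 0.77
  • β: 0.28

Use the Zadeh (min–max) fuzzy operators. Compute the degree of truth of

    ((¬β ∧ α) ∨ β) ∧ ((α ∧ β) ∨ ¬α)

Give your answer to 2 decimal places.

¬β = 1 − 0.28 = 0.72
¬β ∧ α = min(a, b) on (0.72, 0.09) = 0.09
(¬β ∧ α) ∨ β = max(a, b) on (0.09, 0.28) = 0.28
α ∧ β = min(a, b) on (0.09, 0.28) = 0.09
¬α = 1 − 0.09 = 0.91
(α ∧ β) ∨ ¬α = max(a, b) on (0.09, 0.91) = 0.91
((¬β ∧ α) ∨ β) ∧ ((α ∧ β) ∨ ¬α) = min(a, b) on (0.28, 0.91) = 0.28

0.28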